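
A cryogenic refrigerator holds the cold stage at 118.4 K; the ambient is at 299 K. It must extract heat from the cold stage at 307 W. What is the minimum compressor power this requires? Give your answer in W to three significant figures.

The reservoir spacing is ΔT = 299 − 118.4 = 180.6 K.
COP_Carnot = T_C/ΔT = 118.40/180.6 = 0.6556.
Ẇ_min = Q̇/COP_Carnot = 307.0/0.6556 = 468.3 W.

468 W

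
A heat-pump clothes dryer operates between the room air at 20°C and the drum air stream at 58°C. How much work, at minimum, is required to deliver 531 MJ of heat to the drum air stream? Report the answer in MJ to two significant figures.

61 MJ

In absolute terms T_C = 293.15 K and T_H = 331.15 K, so ΔT = 38.00 K.
The reversible limit is COP_HP = T_H/ΔT = 8.714, so W_min = Q_H/COP = Q_H·ΔT/T_H.
W_min = 531.0 × 38.00/331.15 = 60.93 MJ.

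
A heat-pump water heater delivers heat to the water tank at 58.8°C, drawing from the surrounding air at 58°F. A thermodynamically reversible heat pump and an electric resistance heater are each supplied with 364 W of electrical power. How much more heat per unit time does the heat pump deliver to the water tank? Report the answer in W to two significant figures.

In absolute terms T_C = 287.59 K and T_H = 331.95 K, so ΔT = 44.36 K.
COP_Carnot = T_H/ΔT = 331.95/44.36 = 7.484.
The heat pump delivers Q̇_H = COP × Ẇ = 2724 W; the resistance heater delivers Ẇ = 364.0 W.
Extra = (COP − 1)·Ẇ = 2360 W.

2400 W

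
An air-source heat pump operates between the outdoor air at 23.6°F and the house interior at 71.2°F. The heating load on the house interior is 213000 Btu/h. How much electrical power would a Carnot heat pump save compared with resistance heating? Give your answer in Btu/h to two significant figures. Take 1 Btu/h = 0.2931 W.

190000 Btu/h

In absolute terms T_C = 268.48 K and T_H = 294.93 K, so ΔT = 26.44 K.
COP_Carnot = T_H/ΔT = 294.93/26.44 = 11.15.
Resistance heating needs Ẇ_res = Q̇_H = 213000 Btu/h; the reversible heat pump needs only Ẇ_hp = Q̇_H/COP = 19100 Btu/h.
Saving = 213000 − 19100 = 193900 Btu/h.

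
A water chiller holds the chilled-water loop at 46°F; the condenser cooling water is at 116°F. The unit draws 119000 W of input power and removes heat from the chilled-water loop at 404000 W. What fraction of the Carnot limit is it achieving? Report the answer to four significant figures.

0.4700

COP_actual = Q̇_C/Ẇ = 404000/119000 = 3.395.
In absolute terms T_C = 280.93 K and T_H = 319.82 K, so ΔT = 38.89 K.
COP_Carnot = T_C/ΔT = 280.93/38.89 = 7.224.
η_II = COP_actual/COP_Carnot = 3.395/7.224 = 0.4700.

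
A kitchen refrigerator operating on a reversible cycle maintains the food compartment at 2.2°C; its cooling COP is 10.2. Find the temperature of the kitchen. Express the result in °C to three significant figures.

29.2 °C

COP_R = T_C/(T_H − T_C) gives T_H − T_C = T_C/COP.
With T_C = 275.35 K, T_H = 275.35 × (1 + 1/10.2) = 302.35 K.
Converting, 302.35 K = 29.20°C.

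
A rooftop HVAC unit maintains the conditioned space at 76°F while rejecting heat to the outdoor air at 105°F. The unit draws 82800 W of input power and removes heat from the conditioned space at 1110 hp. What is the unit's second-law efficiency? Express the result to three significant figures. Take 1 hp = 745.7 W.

Converting, Q̇_C = 1110 hp = 827700 W, so COP_actual = Q̇_C/Ẇ = 827700/82800 = 9.997.
In absolute terms T_C = 297.59 K and T_H = 313.71 K, so ΔT = 16.11 K.
COP_Carnot = T_C/ΔT = 297.59/16.11 = 18.47.
η_II = COP_actual/COP_Carnot = 9.997/18.47 = 0.5412.

0.541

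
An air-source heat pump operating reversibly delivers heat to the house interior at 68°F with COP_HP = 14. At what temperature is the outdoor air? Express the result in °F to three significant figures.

COP_HP = T_H/(T_H − T_C) gives T_H − T_C = T_H/COP.
With T_H = 293.15 K, T_C = 293.15 × (1 − 1/14) = 272.21 K.
Converting, 272.21 K = 30.31°F.

30.3 °F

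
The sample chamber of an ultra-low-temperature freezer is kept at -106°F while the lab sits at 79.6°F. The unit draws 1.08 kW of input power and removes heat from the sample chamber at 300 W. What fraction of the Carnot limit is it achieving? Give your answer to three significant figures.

Converting, Q̇_C = 300.0 W = 0.3000 kW, so COP_actual = Q̇_C/Ẇ = 0.3000/1.080 = 0.2778.
In absolute terms T_C = 196.48 K and T_H = 299.59 K, so ΔT = 103.1 K.
COP_Carnot = T_C/ΔT = 196.48/103.1 = 1.906.
η_II = COP_actual/COP_Carnot = 0.2778/1.906 = 0.1458.

0.146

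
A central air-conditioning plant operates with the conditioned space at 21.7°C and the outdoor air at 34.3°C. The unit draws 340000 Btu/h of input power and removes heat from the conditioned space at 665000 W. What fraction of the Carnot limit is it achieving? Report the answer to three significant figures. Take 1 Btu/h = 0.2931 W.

0.285

Converting, Q̇_C = 665000 W = 2269000 Btu/h, so COP_actual = Q̇_C/Ẇ = 2269000/340000 = 6.673.
In absolute terms T_C = 294.85 K and T_H = 307.45 K, so ΔT = 12.60 K.
COP_Carnot = T_C/ΔT = 294.85/12.60 = 23.40.
η_II = COP_actual/COP_Carnot = 6.673/23.40 = 0.2852.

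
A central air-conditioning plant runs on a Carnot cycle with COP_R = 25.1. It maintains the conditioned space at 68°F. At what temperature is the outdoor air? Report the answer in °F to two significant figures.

COP_R = T_C/(T_H − T_C) gives T_H − T_C = T_C/COP.
With T_C = 293.15 K, T_H = 293.15 × (1 + 1/25.1) = 304.83 K.
Converting, 304.83 K = 89.02°F.

89 °F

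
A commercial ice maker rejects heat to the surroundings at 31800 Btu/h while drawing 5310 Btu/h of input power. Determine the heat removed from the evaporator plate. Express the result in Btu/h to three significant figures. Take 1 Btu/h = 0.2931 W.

For a cyclic device the first law requires Q̇_H = Q̇_C + Ẇ.
Q̇_C = Q̇_H − Ẇ = 26490 Btu/h.

26500 Btu/h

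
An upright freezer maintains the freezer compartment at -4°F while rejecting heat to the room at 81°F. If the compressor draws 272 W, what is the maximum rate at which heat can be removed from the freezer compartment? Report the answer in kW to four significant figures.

1.458 kW

In absolute terms T_C = 253.15 K and T_H = 300.37 K, so ΔT = 47.22 K.
COP_Carnot = T_C/ΔT = 253.15/47.22 = 5.361.
Q̇_max = COP_Carnot × Ẇ = 5.361 × 272.0 W = 1458 W = 1.458 kW.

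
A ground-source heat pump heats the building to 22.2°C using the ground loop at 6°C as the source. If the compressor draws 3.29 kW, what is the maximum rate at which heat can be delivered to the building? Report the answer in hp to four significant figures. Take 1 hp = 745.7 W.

80.44 hp

In absolute terms T_C = 279.15 K and T_H = 295.35 K, so ΔT = 16.20 K.
COP_Carnot = T_H/ΔT = 295.35/16.20 = 18.23.
Q̇_max = COP_Carnot × Ẇ = 18.23 × 3.290 kW = 59.98 kW = 80.44 hp.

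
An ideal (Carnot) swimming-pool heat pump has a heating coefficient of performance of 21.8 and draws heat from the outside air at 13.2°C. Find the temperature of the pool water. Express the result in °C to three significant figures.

27.0 °C

COP_HP = T_H/(T_H − T_C) rearranges to T_H = COP·T_C/(COP − 1).
With T_C = 286.35 K, T_H = 21.8 × 286.35/20.80 = 300.12 K.
Converting, 300.12 K = 26.97°C.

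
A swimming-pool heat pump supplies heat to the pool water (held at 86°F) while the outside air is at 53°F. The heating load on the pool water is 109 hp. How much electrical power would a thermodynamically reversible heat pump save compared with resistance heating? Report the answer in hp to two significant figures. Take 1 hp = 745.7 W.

100 hp

In absolute terms T_C = 284.82 K and T_H = 303.15 K, so ΔT = 18.33 K.
COP_Carnot = T_H/ΔT = 303.15/18.33 = 16.54.
Resistance heating needs Ẇ_res = Q̇_H = 109.0 hp; the reversible heat pump needs only Ẇ_hp = Q̇_H/COP = 6.592 hp.
Saving = 109.0 − 6.592 = 102.4 hp.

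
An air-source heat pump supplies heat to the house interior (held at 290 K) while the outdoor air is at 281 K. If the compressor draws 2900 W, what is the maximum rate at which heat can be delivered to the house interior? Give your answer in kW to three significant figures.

The reservoir spacing is ΔT = 290 − 281 = 9.000 K.
COP_Carnot = T_H/ΔT = 290.00/9.000 = 32.22.
Q̇_max = COP_Carnot × Ẇ = 32.22 × 2900 W = 93440 W = 93.44 kW.

93.4 kW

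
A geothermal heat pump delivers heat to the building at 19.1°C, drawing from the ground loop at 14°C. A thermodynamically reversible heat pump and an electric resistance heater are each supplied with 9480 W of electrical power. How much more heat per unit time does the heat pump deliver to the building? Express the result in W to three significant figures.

534000 W

In absolute terms T_C = 287.15 K and T_H = 292.25 K, so ΔT = 5.100 K.
COP_Carnot = T_H/ΔT = 292.25/5.100 = 57.30.
The heat pump delivers Q̇_H = COP × Ẇ = 543200 W; the resistance heater delivers Ẇ = 9480 W.
Extra = (COP − 1)·Ẇ = 533800 W.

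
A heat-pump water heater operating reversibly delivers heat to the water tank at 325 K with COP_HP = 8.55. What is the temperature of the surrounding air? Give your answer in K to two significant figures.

COP_HP = T_H/(T_H − T_C) gives T_H − T_C = T_H/COP.
With T_H = 325.00 K, T_C = 325.00 × (1 − 1/8.55) = 286.99 K.

290 K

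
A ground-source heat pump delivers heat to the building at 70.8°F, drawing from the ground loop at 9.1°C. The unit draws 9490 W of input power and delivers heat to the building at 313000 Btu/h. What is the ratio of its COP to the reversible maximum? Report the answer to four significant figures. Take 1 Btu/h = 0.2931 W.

Converting, Q̇_H = 313000 Btu/h = 91740 W, so COP_actual = Q̇_H/Ẇ = 91740/9490 = 9.667.
In absolute terms T_C = 282.25 K and T_H = 294.71 K, so ΔT = 12.46 K.
COP_Carnot = T_H/ΔT = 294.71/12.46 = 23.66.
η_II = COP_actual/COP_Carnot = 9.667/23.66 = 0.4086.

0.4086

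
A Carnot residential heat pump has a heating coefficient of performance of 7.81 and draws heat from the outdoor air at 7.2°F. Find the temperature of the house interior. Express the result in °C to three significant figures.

COP_HP = T_H/(T_H − T_C) rearranges to T_H = COP·T_C/(COP − 1).
With T_C = 259.37 K, T_H = 7.81 × 259.37/6.810 = 297.46 K.
Converting, 297.46 K = 24.31°C.

24.3 °C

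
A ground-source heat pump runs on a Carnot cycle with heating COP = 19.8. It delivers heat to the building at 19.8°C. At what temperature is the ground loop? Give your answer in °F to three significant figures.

COP_HP = T_H/(T_H − T_C) gives T_H − T_C = T_H/COP.
With T_H = 292.95 K, T_C = 292.95 × (1 − 1/19.8) = 278.15 K.
Converting, 278.15 K = 41.01°F.

41.0 °F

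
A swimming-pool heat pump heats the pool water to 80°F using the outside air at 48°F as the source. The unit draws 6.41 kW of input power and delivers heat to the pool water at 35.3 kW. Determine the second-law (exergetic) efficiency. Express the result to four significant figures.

0.3265

COP_actual = Q̇_H/Ẇ = 35.30/6.410 = 5.507.
In absolute terms T_C = 282.04 K and T_H = 299.82 K, so ΔT = 17.78 K.
COP_Carnot = T_H/ΔT = 299.82/17.78 = 16.86.
η_II = COP_actual/COP_Carnot = 5.507/16.86 = 0.3265.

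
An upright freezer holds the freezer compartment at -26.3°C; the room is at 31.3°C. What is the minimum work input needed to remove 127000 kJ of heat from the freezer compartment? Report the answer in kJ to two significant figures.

30000 kJ

In absolute terms T_C = 246.85 K and T_H = 304.45 K, so ΔT = 57.60 K.
The reversible limit is COP_R = T_C/ΔT = 4.286, so W_min = Q_C/COP = Q_C·ΔT/T_C.
W_min = 127000 × 57.60/246.85 = 29630 kJ.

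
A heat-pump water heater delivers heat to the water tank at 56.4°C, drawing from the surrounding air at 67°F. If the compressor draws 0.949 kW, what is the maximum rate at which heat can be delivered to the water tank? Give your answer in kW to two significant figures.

8.5 kW

In absolute terms T_C = 292.59 K and T_H = 329.55 K, so ΔT = 36.96 K.
COP_Carnot = T_H/ΔT = 329.55/36.96 = 8.917.
Q̇_max = COP_Carnot × Ẇ = 8.917 × 0.9490 kW = 8.463 kW.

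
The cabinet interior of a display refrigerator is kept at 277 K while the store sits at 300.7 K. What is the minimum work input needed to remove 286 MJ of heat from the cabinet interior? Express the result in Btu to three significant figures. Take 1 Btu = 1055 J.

23200 Btu

The reservoir spacing is ΔT = 300.7 − 277 = 23.70 K.
The reversible limit is COP_R = T_C/ΔT = 11.69, so W_min = Q_C/COP = Q_C·ΔT/T_C.
W_min = 286.0 × 23.70/277.00 = 24.47 MJ = 23190 Btu.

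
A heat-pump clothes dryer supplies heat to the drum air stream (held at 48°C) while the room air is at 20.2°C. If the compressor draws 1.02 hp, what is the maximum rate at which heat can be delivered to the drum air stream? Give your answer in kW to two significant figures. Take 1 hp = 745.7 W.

8.8 kW

In absolute terms T_C = 293.35 K and T_H = 321.15 K, so ΔT = 27.80 K.
COP_Carnot = T_H/ΔT = 321.15/27.80 = 11.55.
Q̇_max = COP_Carnot × Ẇ = 11.55 × 1.020 hp = 11.78 hp = 8.787 kW.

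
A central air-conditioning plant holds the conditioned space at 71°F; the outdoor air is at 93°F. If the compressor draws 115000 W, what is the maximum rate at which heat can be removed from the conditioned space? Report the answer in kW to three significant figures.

2770 kW

In absolute terms T_C = 294.82 K and T_H = 307.04 K, so ΔT = 12.22 K.
COP_Carnot = T_C/ΔT = 294.82/12.22 = 24.12.
Q̇_max = COP_Carnot × Ẇ = 24.12 × 115000 W = 2774000 W = 2774 kW.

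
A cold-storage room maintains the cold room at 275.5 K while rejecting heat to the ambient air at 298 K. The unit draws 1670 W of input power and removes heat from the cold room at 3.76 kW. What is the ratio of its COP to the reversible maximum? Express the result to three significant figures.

Converting, Q̇_C = 3.760 kW = 3760 W, so COP_actual = Q̇_C/Ẇ = 3760/1670 = 2.251.
The reservoir spacing is ΔT = 298 − 275.5 = 22.50 K.
COP_Carnot = T_C/ΔT = 275.50/22.50 = 12.24.
η_II = COP_actual/COP_Carnot = 2.251/12.24 = 0.1839.

0.184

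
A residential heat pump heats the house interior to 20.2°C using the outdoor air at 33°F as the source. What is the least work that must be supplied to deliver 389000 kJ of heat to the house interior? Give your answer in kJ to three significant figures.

In absolute terms T_C = 273.71 K and T_H = 293.35 K, so ΔT = 19.64 K.
The reversible limit is COP_HP = T_H/ΔT = 14.93, so W_min = Q_H/COP = Q_H·ΔT/T_H.
W_min = 389000 × 19.64/293.35 = 26050 kJ.

26000 kJ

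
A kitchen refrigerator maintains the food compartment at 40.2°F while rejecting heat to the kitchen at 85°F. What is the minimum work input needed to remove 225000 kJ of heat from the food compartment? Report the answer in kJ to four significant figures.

In absolute terms T_C = 277.71 K and T_H = 302.59 K, so ΔT = 24.89 K.
The reversible limit is COP_R = T_C/ΔT = 11.16, so W_min = Q_C/COP = Q_C·ΔT/T_C.
W_min = 225000 × 24.89/277.71 = 20170 kJ.

20170 kJ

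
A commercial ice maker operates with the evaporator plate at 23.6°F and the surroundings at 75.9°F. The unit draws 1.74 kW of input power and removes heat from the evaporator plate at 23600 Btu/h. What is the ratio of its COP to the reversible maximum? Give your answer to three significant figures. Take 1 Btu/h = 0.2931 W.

Converting, Q̇_C = 23600 Btu/h = 6.917 kW, so COP_actual = Q̇_C/Ẇ = 6.917/1.740 = 3.975.
In absolute terms T_C = 268.48 K and T_H = 297.54 K, so ΔT = 29.06 K.
COP_Carnot = T_C/ΔT = 268.48/29.06 = 9.240.
η_II = COP_actual/COP_Carnot = 3.975/9.240 = 0.4302.

0.430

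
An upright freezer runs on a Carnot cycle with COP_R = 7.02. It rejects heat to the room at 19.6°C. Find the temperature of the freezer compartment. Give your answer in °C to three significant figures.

For a Carnot refrigerator COP_R = T_C/(T_H − T_C), so T_C = COP·T_H/(1 + COP).
With T_H = 292.75 K, T_C = 7.02 × 292.75/8.020 = 256.25 K.
Converting, 256.25 K = -16.90°C.

-16.9 °C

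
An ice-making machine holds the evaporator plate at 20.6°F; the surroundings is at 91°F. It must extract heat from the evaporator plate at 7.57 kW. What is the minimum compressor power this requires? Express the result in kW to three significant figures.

1.11 kW

In absolute terms T_C = 266.82 K and T_H = 305.93 K, so ΔT = 39.11 K.
COP_Carnot = T_C/ΔT = 266.82/39.11 = 6.822.
Ẇ_min = Q̇/COP_Carnot = 7.570/6.822 = 1.110 kW.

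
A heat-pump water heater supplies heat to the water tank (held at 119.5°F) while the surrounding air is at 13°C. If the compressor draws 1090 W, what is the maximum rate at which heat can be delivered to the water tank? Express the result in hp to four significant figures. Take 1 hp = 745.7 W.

13.21 hp

In absolute terms T_C = 286.15 K and T_H = 321.76 K, so ΔT = 35.61 K.
COP_Carnot = T_H/ΔT = 321.76/35.61 = 9.035.
Q̇_max = COP_Carnot × Ẇ = 9.035 × 1090 W = 9849 W = 13.21 hp.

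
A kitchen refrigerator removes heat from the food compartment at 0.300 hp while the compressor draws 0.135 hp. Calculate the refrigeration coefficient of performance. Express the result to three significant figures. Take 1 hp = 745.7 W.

2.22

The first law gives Q̇_H = Q̇_C + Ẇ, so the three rates are Q̇_C = 0.3000, Q̇_H = 0.4350, Ẇ = 0.1350 hp.
COP_R = Q̇_C/Ẇ = 0.3000/0.1350 = 2.222.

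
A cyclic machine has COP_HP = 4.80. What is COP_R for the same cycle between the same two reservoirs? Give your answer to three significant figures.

Since Q_H = Q_C + W for any cycle, COP_R = Q_C/W = Q_H/W − 1.
COP_R = 4.80 − 1 = 3.80.

3.80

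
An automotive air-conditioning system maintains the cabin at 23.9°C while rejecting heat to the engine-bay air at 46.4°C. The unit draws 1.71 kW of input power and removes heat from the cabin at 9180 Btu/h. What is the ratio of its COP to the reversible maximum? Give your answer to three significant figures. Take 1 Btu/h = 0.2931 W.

Converting, Q̇_C = 9180 Btu/h = 2.691 kW, so COP_actual = Q̇_C/Ẇ = 2.691/1.710 = 1.573.
In absolute terms T_C = 297.05 K and T_H = 319.55 K, so ΔT = 22.50 K.
COP_Carnot = T_C/ΔT = 297.05/22.50 = 13.20.
η_II = COP_actual/COP_Carnot = 1.573/13.20 = 0.1192.

0.119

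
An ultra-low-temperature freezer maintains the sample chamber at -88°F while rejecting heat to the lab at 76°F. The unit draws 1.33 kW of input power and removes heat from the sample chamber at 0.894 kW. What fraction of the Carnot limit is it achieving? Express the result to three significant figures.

COP_actual = Q̇_C/Ẇ = 0.8940/1.330 = 0.6722.
In absolute terms T_C = 206.48 K and T_H = 297.59 K, so ΔT = 91.11 K.
COP_Carnot = T_C/ΔT = 206.48/91.11 = 2.266.
η_II = COP_actual/COP_Carnot = 0.6722/2.266 = 0.2966.

0.297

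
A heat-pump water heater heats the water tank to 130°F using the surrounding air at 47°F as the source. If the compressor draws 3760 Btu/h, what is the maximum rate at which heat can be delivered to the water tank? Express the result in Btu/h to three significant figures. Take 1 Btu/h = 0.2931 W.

In absolute terms T_C = 281.48 K and T_H = 327.59 K, so ΔT = 46.11 K.
COP_Carnot = T_H/ΔT = 327.59/46.11 = 7.104.
Q̇_max = COP_Carnot × Ẇ = 7.104 × 3760 Btu/h = 26710 Btu/h.

26700 Btu/h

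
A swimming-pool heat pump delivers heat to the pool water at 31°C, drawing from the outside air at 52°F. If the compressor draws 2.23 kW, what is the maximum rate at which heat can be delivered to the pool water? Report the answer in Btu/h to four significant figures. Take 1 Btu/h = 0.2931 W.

116300 Btu/h

In absolute terms T_C = 284.26 K and T_H = 304.15 K, so ΔT = 19.89 K.
COP_Carnot = T_H/ΔT = 304.15/19.89 = 15.29.
Q̇_max = COP_Carnot × Ẇ = 15.29 × 2.230 kW = 34.10 kW = 116300 Btu/h.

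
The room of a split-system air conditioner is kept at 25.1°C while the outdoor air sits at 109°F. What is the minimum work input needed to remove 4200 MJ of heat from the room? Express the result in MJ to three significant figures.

In absolute terms T_C = 298.25 K and T_H = 315.93 K, so ΔT = 17.68 K.
The reversible limit is COP_R = T_C/ΔT = 16.87, so W_min = Q_C/COP = Q_C·ΔT/T_C.
W_min = 4200 × 17.68/298.25 = 248.9 MJ.

249 MJ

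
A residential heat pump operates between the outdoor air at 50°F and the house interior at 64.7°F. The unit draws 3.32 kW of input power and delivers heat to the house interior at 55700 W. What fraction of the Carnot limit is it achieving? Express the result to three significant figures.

Converting, Q̇_H = 55700 W = 55.70 kW, so COP_actual = Q̇_H/Ẇ = 55.70/3.320 = 16.78.
In absolute terms T_C = 283.15 K and T_H = 291.32 K, so ΔT = 8.167 K.
COP_Carnot = T_H/ΔT = 291.32/8.167 = 35.67.
η_II = COP_actual/COP_Carnot = 16.78/35.67 = 0.4703.

0.470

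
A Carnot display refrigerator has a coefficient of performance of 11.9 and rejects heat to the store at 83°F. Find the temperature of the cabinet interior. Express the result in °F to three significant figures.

For a Carnot refrigerator COP_R = T_C/(T_H − T_C), so T_C = COP·T_H/(1 + COP).
With T_H = 301.48 K, T_C = 11.9 × 301.48/12.90 = 278.11 K.
Converting, 278.11 K = 40.93°F.

40.9 °F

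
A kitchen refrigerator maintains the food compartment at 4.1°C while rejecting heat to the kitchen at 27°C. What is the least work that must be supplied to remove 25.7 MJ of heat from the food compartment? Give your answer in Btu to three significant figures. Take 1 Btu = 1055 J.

2010 Btu

In absolute terms T_C = 277.25 K and T_H = 300.15 K, so ΔT = 22.90 K.
The reversible limit is COP_R = T_C/ΔT = 12.11, so W_min = Q_C/COP = Q_C·ΔT/T_C.
W_min = 25.70 × 22.90/277.25 = 2.123 MJ = 2012 Btu.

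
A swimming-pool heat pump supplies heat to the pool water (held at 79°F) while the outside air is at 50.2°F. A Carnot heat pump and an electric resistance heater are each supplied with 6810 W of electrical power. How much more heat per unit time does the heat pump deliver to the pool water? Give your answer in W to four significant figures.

In absolute terms T_C = 283.26 K and T_H = 299.26 K, so ΔT = 16.00 K.
COP_Carnot = T_H/ΔT = 299.26/16.00 = 18.70.
The heat pump delivers Q̇_H = COP × Ẇ = 127400 W; the resistance heater delivers Ẇ = 6810 W.
Extra = (COP − 1)·Ẇ = 120600 W.

120600 W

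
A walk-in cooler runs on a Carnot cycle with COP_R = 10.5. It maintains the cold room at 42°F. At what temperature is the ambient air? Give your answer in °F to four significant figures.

89.78 °F

COP_R = T_C/(T_H − T_C) gives T_H − T_C = T_C/COP.
With T_C = 278.71 K, T_H = 278.71 × (1 + 1/10.5) = 305.25 K.
Converting, 305.25 K = 89.78°F.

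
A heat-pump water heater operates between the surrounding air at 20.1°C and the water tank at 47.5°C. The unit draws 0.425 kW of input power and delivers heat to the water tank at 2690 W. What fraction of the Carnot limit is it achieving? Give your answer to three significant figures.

0.541

Converting, Q̇_H = 2690 W = 2.690 kW, so COP_actual = Q̇_H/Ẇ = 2.690/0.4250 = 6.329.
In absolute terms T_C = 293.25 K and T_H = 320.65 K, so ΔT = 27.40 K.
COP_Carnot = T_H/ΔT = 320.65/27.40 = 11.70.
η_II = COP_actual/COP_Carnot = 6.329/11.70 = 0.5409.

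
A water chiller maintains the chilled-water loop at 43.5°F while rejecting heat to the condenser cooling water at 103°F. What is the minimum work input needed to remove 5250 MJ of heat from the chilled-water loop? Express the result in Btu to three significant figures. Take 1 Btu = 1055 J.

In absolute terms T_C = 279.54 K and T_H = 312.59 K, so ΔT = 33.06 K.
The reversible limit is COP_R = T_C/ΔT = 8.457, so W_min = Q_C/COP = Q_C·ΔT/T_C.
W_min = 5250 × 33.06/279.54 = 620.8 MJ = 588400 Btu.

588000 Btu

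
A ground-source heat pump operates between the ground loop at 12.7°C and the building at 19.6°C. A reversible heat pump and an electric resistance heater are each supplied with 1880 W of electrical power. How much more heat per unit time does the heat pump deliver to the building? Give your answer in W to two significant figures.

In absolute terms T_C = 285.85 K and T_H = 292.75 K, so ΔT = 6.900 K.
COP_Carnot = T_H/ΔT = 292.75/6.900 = 42.43.
The heat pump delivers Q̇_H = COP × Ẇ = 79760 W; the resistance heater delivers Ẇ = 1880 W.
Extra = (COP − 1)·Ẇ = 77880 W.

78000 W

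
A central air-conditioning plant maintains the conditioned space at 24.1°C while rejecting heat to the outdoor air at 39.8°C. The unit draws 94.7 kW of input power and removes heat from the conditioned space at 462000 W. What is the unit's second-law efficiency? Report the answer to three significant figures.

Converting, Q̇_C = 462000 W = 462.0 kW, so COP_actual = Q̇_C/Ẇ = 462.0/94.70 = 4.879.
In absolute terms T_C = 297.25 K and T_H = 312.95 K, so ΔT = 15.70 K.
COP_Carnot = T_C/ΔT = 297.25/15.70 = 18.93.
η_II = COP_actual/COP_Carnot = 4.879/18.93 = 0.2577.

0.258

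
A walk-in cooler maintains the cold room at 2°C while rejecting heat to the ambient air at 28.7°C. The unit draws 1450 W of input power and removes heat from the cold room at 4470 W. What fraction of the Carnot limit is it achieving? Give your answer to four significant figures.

0.2991

COP_actual = Q̇_C/Ẇ = 4470/1450 = 3.083.
In absolute terms T_C = 275.15 K and T_H = 301.85 K, so ΔT = 26.70 K.
COP_Carnot = T_C/ΔT = 275.15/26.70 = 10.31.
η_II = COP_actual/COP_Carnot = 3.083/10.31 = 0.2991.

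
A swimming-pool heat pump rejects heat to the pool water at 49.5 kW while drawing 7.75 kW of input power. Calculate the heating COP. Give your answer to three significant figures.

The first law gives Q̇_H = Q̇_C + Ẇ, so the three rates are Q̇_C = 41.75, Q̇_H = 49.50, Ẇ = 7.750 kW.
COP_HP = Q̇_H/Ẇ = 49.50/7.750 = 6.387.

6.39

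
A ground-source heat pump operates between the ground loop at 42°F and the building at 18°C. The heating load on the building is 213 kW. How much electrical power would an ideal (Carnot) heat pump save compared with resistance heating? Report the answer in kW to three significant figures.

204 kW

In absolute terms T_C = 278.71 K and T_H = 291.15 K, so ΔT = 12.44 K.
COP_Carnot = T_H/ΔT = 291.15/12.44 = 23.40.
Resistance heating needs Ẇ_res = Q̇_H = 213.0 kW; the reversible heat pump needs only Ẇ_hp = Q̇_H/COP = 9.104 kW.
Saving = 213.0 − 9.104 = 203.9 kW.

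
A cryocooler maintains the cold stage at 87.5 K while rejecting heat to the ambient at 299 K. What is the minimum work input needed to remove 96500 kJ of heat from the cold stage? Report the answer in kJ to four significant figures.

233300 kJ

The reservoir spacing is ΔT = 299 − 87.5 = 211.5 K.
The reversible limit is COP_R = T_C/ΔT = 0.4137, so W_min = Q_C/COP = Q_C·ΔT/T_C.
W_min = 96500 × 211.5/87.50 = 233300 kJ.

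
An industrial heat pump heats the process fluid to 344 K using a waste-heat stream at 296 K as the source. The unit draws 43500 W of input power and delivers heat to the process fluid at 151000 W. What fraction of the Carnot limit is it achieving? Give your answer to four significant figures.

0.4844

COP_actual = Q̇_H/Ẇ = 151000/43500 = 3.471.
The reservoir spacing is ΔT = 344 − 296 = 48.00 K.
COP_Carnot = T_H/ΔT = 344.00/48.00 = 7.167.
η_II = COP_actual/COP_Carnot = 3.471/7.167 = 0.4844.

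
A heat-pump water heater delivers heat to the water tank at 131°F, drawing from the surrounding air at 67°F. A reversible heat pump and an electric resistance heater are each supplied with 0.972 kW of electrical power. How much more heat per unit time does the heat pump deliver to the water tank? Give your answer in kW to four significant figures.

7.999 kW

In absolute terms T_C = 292.59 K and T_H = 328.15 K, so ΔT = 35.56 K.
COP_Carnot = T_H/ΔT = 328.15/35.56 = 9.229.
The heat pump delivers Q̇_H = COP × Ẇ = 8.971 kW; the resistance heater delivers Ẇ = 0.9720 kW.
Extra = (COP − 1)·Ẇ = 7.999 kW.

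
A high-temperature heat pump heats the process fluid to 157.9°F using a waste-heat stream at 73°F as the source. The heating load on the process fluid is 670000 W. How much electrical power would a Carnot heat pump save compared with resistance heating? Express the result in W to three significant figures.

In absolute terms T_C = 295.93 K and T_H = 343.09 K, so ΔT = 47.17 K.
COP_Carnot = T_H/ΔT = 343.09/47.17 = 7.274.
Resistance heating needs Ẇ_res = Q̇_H = 670000 W; the reversible heat pump needs only Ẇ_hp = Q̇_H/COP = 92110 W.
Saving = 670000 − 92110 = 577900 W.

578000 W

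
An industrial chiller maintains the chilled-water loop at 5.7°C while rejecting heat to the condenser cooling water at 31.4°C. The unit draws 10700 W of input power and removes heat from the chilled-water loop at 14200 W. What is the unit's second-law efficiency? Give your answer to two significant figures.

0.12

COP_actual = Q̇_C/Ẇ = 14200/10700 = 1.327.
In absolute terms T_C = 278.85 K and T_H = 304.55 K, so ΔT = 25.70 K.
COP_Carnot = T_C/ΔT = 278.85/25.70 = 10.85.
η_II = COP_actual/COP_Carnot = 1.327/10.85 = 0.1223.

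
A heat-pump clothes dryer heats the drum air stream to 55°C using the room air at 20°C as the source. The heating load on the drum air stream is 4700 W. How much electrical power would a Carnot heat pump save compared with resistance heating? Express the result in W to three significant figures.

4200 W

In absolute terms T_C = 293.15 K and T_H = 328.15 K, so ΔT = 35.00 K.
COP_Carnot = T_H/ΔT = 328.15/35.00 = 9.376.
Resistance heating needs Ẇ_res = Q̇_H = 4700 W; the reversible heat pump needs only Ẇ_hp = Q̇_H/COP = 501.3 W.
Saving = 4700 − 501.3 = 4199 W.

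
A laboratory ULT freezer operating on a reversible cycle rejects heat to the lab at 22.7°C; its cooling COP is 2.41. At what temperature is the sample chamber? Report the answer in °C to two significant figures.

For a Carnot refrigerator COP_R = T_C/(T_H − T_C), so T_C = COP·T_H/(1 + COP).
With T_H = 295.85 K, T_C = 2.41 × 295.85/3.410 = 209.09 K.
Converting, 209.09 K = -64.06°C.

-64 °C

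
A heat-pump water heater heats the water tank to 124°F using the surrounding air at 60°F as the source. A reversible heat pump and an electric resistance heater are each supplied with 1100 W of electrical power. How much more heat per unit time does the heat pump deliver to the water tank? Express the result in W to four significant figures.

8932 W

In absolute terms T_C = 288.71 K and T_H = 324.26 K, so ΔT = 35.56 K.
COP_Carnot = T_H/ΔT = 324.26/35.56 = 9.120.
The heat pump delivers Q̇_H = COP × Ẇ = 10030 W; the resistance heater delivers Ẇ = 1100 W.
Extra = (COP − 1)·Ẇ = 8932 W.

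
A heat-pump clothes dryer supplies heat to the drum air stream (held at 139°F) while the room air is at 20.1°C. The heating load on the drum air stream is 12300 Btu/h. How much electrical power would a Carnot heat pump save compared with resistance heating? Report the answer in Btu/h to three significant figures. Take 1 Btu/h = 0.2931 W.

10800 Btu/h

In absolute terms T_C = 293.25 K and T_H = 332.59 K, so ΔT = 39.34 K.
COP_Carnot = T_H/ΔT = 332.59/39.34 = 8.453.
Resistance heating needs Ẇ_res = Q̇_H = 12300 Btu/h; the reversible heat pump needs only Ẇ_hp = Q̇_H/COP = 1455 Btu/h.
Saving = 12300 − 1455 = 10840 Btu/h.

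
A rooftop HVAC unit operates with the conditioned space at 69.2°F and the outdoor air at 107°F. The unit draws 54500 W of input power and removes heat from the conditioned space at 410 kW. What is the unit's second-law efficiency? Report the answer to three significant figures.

Converting, Q̇_C = 410.0 kW = 410000 W, so COP_actual = Q̇_C/Ẇ = 410000/54500 = 7.523.
In absolute terms T_C = 293.82 K and T_H = 314.82 K, so ΔT = 21.00 K.
COP_Carnot = T_C/ΔT = 293.82/21.00 = 13.99.
η_II = COP_actual/COP_Carnot = 7.523/13.99 = 0.5377.

0.538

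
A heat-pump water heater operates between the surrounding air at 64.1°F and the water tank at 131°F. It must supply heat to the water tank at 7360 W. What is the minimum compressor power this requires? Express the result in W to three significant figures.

834 W

In absolute terms T_C = 290.98 K and T_H = 328.15 K, so ΔT = 37.17 K.
COP_Carnot = T_H/ΔT = 328.15/37.17 = 8.829.
Ẇ_min = Q̇/COP_Carnot = 7360/8.829 = 833.6 W.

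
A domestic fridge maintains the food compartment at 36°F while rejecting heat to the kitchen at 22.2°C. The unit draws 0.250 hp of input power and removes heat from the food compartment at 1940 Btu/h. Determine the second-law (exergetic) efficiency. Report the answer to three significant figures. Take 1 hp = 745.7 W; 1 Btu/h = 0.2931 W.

0.221

Converting, Q̇_C = 1940 Btu/h = 0.7625 hp, so COP_actual = Q̇_C/Ẇ = 0.7625/0.2500 = 3.050.
In absolute terms T_C = 275.37 K and T_H = 295.35 K, so ΔT = 19.98 K.
COP_Carnot = T_C/ΔT = 275.37/19.98 = 13.78.
η_II = COP_actual/COP_Carnot = 3.050/13.78 = 0.2213.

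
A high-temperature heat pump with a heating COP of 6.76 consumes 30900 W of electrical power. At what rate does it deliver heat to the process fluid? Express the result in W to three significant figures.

209000 W

Q̇_H = COP_HP × Ẇ = 6.76 × 30900 = 208900 W.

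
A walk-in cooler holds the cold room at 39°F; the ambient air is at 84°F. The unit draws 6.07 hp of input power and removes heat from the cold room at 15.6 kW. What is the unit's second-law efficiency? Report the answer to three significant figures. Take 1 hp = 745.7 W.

0.311

Converting, Q̇_C = 15.60 kW = 20.92 hp, so COP_actual = Q̇_C/Ẇ = 20.92/6.070 = 3.446.
In absolute terms T_C = 277.04 K and T_H = 302.04 K, so ΔT = 25.00 K.
COP_Carnot = T_C/ΔT = 277.04/25.00 = 11.08.
η_II = COP_actual/COP_Carnot = 3.446/11.08 = 0.3110.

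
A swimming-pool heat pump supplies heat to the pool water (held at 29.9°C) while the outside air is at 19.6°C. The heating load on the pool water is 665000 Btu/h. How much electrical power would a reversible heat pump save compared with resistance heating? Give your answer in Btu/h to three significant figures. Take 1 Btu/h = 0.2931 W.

In absolute terms T_C = 292.75 K and T_H = 303.05 K, so ΔT = 10.30 K.
COP_Carnot = T_H/ΔT = 303.05/10.30 = 29.42.
Resistance heating needs Ẇ_res = Q̇_H = 665000 Btu/h; the reversible heat pump needs only Ẇ_hp = Q̇_H/COP = 22600 Btu/h.
Saving = 665000 − 22600 = 642400 Btu/h.

642000 Btu/h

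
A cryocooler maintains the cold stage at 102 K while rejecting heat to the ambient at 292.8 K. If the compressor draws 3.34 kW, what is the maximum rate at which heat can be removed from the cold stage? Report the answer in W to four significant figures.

1786 W

The reservoir spacing is ΔT = 292.8 − 102 = 190.8 K.
COP_Carnot = T_C/ΔT = 102.00/190.8 = 0.5346.
Q̇_max = COP_Carnot × Ẇ = 0.5346 × 3.340 kW = 1.786 kW = 1786 W.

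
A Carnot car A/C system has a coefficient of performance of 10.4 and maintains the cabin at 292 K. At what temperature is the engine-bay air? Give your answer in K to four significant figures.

COP_R = T_C/(T_H − T_C) gives T_H − T_C = T_C/COP.
With T_C = 292.00 K, T_H = 292.00 × (1 + 1/10.4) = 320.08 K.

320.1 K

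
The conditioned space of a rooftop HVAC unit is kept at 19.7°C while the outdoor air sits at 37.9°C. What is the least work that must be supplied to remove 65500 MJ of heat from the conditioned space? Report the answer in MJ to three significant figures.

In absolute terms T_C = 292.85 K and T_H = 311.05 K, so ΔT = 18.20 K.
The reversible limit is COP_R = T_C/ΔT = 16.09, so W_min = Q_C/COP = Q_C·ΔT/T_C.
W_min = 65500 × 18.20/292.85 = 4071 MJ.

4070 MJ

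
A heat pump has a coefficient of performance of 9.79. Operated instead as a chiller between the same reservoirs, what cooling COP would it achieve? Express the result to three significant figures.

Since Q_H = Q_C + W for any cycle, COP_R = Q_C/W = Q_H/W − 1.
COP_R = 9.79 − 1 = 8.79.

8.79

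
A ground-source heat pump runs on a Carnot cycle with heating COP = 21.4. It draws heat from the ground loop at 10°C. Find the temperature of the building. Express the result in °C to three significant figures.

COP_HP = T_H/(T_H − T_C) rearranges to T_H = COP·T_C/(COP − 1).
With T_C = 283.15 K, T_H = 21.4 × 283.15/20.40 = 297.03 K.
Converting, 297.03 K = 23.88°C.

23.9 °C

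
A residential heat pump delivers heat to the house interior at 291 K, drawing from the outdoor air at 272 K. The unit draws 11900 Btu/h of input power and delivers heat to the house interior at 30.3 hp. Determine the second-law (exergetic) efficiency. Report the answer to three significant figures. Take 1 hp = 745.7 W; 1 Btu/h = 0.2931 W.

0.423

Converting, Q̇_H = 30.30 hp = 77090 Btu/h, so COP_actual = Q̇_H/Ẇ = 77090/11900 = 6.478.
The reservoir spacing is ΔT = 291 − 272 = 19.00 K.
COP_Carnot = T_H/ΔT = 291.00/19.00 = 15.32.
η_II = COP_actual/COP_Carnot = 6.478/15.32 = 0.4230.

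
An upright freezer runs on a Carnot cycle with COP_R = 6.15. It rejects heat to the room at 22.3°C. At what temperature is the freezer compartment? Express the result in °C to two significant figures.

-19 °C

For a Carnot refrigerator COP_R = T_C/(T_H − T_C), so T_C = COP·T_H/(1 + COP).
With T_H = 295.45 K, T_C = 6.15 × 295.45/7.150 = 254.13 K.
Converting, 254.13 K = -19.02°C.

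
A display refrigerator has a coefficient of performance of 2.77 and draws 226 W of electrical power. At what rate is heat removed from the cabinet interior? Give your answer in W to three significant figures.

626 W

Q̇_C = COP × Ẇ = 2.77 × 226.0 = 626.0 W.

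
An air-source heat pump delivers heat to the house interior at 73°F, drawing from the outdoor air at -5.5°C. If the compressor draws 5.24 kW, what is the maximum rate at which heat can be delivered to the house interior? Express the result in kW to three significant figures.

54.8 kW

In absolute terms T_C = 267.65 K and T_H = 295.93 K, so ΔT = 28.28 K.
COP_Carnot = T_H/ΔT = 295.93/28.28 = 10.47.
Q̇_max = COP_Carnot × Ẇ = 10.47 × 5.240 kW = 54.84 kW.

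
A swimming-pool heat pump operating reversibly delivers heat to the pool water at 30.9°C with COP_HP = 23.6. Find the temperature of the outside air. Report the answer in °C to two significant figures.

COP_HP = T_H/(T_H − T_C) gives T_H − T_C = T_H/COP.
With T_H = 304.05 K, T_C = 304.05 × (1 − 1/23.6) = 291.17 K.
Converting, 291.17 K = 18.02°C.

18 °C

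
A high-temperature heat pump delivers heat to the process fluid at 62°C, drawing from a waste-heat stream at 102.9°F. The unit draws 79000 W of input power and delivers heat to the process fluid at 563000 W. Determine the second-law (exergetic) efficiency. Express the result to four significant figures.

COP_actual = Q̇_H/Ẇ = 563000/79000 = 7.127.
In absolute terms T_C = 312.54 K and T_H = 335.15 K, so ΔT = 22.61 K.
COP_Carnot = T_H/ΔT = 335.15/22.61 = 14.82.
η_II = COP_actual/COP_Carnot = 7.127/14.82 = 0.4808.

0.4808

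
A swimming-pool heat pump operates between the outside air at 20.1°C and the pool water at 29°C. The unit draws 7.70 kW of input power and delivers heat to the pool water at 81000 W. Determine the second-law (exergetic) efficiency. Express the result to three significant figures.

0.310

Converting, Q̇_H = 81000 W = 81.00 kW, so COP_actual = Q̇_H/Ẇ = 81.00/7.700 = 10.52.
In absolute terms T_C = 293.25 K and T_H = 302.15 K, so ΔT = 8.900 K.
COP_Carnot = T_H/ΔT = 302.15/8.900 = 33.95.
η_II = COP_actual/COP_Carnot = 10.52/33.95 = 0.3099.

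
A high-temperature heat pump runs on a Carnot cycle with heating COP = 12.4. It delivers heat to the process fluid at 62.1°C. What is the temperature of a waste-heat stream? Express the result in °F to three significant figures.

95.1 °F

COP_HP = T_H/(T_H − T_C) gives T_H − T_C = T_H/COP.
With T_H = 335.25 K, T_C = 335.25 × (1 − 1/12.4) = 308.21 K.
Converting, 308.21 K = 95.11°F.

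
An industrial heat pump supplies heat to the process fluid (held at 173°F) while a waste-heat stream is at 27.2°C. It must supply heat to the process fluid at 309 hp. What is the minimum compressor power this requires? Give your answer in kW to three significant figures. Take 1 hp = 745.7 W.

In absolute terms T_C = 300.35 K and T_H = 351.48 K, so ΔT = 51.13 K.
COP_Carnot = T_H/ΔT = 351.48/51.13 = 6.874.
Ẇ_min = Q̇/COP_Carnot = 309.0/6.874 = 44.95 hp = 33.52 kW.

33.5 kW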